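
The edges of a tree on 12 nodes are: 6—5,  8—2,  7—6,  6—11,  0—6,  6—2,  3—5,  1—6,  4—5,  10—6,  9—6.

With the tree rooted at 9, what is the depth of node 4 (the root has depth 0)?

Path from 9 to 4: 9 → 6 → 5 → 4, which has 3 edges.

3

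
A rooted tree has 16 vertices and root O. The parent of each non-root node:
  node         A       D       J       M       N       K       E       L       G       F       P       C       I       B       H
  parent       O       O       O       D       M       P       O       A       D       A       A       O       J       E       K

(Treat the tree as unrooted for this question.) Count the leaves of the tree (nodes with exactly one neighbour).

The leaves are B, C, F, G, H, I, L, N.
That is 8 leaves.

8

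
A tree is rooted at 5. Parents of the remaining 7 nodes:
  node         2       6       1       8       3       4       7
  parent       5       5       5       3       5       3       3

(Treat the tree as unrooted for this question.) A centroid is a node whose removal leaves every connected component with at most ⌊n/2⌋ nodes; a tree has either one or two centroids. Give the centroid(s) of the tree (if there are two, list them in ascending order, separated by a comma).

Removing 5 splits the tree into components of sizes 4, 1, 1, 1; the largest is 4 ≤ ⌊8/2⌋ = 4.
Its neighbour 3 also leaves a largest component of size 4, so both are centroids.

3, 5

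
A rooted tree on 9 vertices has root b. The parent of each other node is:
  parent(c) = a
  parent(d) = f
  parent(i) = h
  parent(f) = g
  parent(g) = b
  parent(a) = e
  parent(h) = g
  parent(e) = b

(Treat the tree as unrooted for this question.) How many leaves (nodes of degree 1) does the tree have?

The leaves are c, d, i.
That is 3 leaves.

3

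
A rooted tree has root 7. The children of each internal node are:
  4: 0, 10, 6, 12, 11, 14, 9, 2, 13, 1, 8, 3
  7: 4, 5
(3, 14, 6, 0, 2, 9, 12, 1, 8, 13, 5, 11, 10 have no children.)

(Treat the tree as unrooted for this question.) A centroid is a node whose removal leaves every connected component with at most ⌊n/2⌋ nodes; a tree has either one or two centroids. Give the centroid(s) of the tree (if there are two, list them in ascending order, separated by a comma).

Delete 4: the remaining components have sizes 2, 1, 1, 1, 1, 1, 1, 1, 1, 1, 1, 1, 1. Max 2 ≤ 7, so 4 is a centroid.
Every other node leaves some component of size > 7, so the centroid is unique.

4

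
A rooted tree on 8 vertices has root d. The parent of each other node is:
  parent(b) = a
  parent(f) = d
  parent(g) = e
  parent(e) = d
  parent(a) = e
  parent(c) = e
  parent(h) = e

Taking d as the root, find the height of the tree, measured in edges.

A deepest node is b, reached by d – e – a – b.
That path has 3 edges, so the height is 3.

3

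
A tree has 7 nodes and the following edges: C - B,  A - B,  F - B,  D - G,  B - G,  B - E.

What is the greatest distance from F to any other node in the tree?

3

The node farthest from F is D, via F-B-G-D — 3 edges.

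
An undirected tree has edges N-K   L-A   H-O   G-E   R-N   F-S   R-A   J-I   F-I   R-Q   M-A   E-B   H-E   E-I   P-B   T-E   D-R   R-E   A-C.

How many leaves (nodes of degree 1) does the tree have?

Degree-1 nodes: C, D, G, J, K, L, M, O, P, Q, S, T — 12 of them.

12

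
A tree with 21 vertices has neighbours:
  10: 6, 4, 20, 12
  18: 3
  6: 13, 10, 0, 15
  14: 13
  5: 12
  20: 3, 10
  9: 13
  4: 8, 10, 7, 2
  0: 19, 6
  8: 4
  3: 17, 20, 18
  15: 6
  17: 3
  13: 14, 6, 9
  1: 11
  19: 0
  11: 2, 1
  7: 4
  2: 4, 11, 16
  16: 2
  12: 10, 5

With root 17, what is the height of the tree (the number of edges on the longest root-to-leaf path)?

The longest root-to-leaf path is 17-3-20-10-4-2-11-1 (7 edges).

7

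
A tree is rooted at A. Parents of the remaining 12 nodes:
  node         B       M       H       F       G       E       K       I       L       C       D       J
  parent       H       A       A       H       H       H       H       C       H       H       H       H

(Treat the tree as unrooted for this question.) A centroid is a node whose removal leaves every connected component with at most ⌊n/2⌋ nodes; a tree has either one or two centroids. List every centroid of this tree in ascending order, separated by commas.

Delete H: the remaining components have sizes 2, 2, 1, 1, 1, 1, 1, 1, 1, 1. Max 2 ≤ 6, so H is a centroid.
No neighbour of H does as well, so H is the unique centroid.

H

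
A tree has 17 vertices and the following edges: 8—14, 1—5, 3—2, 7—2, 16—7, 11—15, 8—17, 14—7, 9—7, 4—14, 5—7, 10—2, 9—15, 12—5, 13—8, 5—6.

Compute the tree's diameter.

6

Starting from 13, a farthest node is 11 at distance 6.
One longest path: 13 - 8 - 14 - 7 - 9 - 15 - 11.
So the diameter is 6.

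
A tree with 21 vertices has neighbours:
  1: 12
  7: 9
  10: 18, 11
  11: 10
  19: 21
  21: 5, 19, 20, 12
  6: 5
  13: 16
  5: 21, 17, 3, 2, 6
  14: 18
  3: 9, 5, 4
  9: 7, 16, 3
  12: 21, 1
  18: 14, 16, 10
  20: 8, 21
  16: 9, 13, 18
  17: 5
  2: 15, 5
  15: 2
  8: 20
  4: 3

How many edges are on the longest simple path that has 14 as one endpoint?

A farthest node from 14 is 8 (1 also at distance 8).
The path 14 – 18 – 16 – 9 – 3 – 5 – 21 – 20 – 8 has 8 edges.

8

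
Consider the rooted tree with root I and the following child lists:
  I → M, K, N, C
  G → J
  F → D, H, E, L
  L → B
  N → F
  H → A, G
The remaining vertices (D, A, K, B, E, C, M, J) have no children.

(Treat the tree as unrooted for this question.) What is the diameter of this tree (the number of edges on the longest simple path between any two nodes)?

BFS from J reaches C last, at distance 6; BFS from C confirms no node is farther.
Path: J-G-H-F-N-I-C.

6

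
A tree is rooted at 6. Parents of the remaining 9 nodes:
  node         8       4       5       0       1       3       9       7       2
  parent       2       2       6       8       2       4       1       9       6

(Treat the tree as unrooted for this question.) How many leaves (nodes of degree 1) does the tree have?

4

Exactly 4 nodes have a single neighbour: 0, 3, 5, 7.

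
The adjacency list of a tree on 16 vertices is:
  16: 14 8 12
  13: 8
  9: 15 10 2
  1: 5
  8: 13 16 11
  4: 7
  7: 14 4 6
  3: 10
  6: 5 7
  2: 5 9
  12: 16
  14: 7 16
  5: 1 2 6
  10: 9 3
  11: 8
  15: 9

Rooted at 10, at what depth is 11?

9

10–9–2–5–6–7–14–16–8–11 — 9 edges.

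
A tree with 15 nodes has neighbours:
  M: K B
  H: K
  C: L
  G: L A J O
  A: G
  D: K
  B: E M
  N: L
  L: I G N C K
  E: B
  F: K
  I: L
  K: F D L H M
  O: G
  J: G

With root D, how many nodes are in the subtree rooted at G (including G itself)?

G's subtree: {G, O, A, J}, size 4.

4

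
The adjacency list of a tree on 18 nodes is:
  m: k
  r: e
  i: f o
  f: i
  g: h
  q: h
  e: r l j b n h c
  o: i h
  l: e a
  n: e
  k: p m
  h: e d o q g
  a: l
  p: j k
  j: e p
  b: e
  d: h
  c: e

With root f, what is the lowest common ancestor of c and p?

Path c→root: c e h o i f; path p→root: p j e h o i f.
First common node: e.

e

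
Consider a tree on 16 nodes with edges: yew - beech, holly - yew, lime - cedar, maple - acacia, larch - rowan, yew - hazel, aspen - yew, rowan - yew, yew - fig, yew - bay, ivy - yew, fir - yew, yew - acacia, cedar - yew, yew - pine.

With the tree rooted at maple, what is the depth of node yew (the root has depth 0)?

maple – acacia – yew — 2 edges.

2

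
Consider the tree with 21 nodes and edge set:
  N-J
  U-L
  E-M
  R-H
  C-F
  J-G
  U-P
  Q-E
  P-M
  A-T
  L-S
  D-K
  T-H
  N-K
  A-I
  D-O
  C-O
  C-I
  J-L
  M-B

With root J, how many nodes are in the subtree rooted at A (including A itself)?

4

Descendants of A (including itself): A, T, H, R. That's 4.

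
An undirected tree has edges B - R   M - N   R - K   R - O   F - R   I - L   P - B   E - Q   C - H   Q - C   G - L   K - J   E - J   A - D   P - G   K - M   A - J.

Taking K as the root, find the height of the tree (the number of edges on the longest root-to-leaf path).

6

I sits deepest: K – R – B – P – G – L – I — 6 edges from the root.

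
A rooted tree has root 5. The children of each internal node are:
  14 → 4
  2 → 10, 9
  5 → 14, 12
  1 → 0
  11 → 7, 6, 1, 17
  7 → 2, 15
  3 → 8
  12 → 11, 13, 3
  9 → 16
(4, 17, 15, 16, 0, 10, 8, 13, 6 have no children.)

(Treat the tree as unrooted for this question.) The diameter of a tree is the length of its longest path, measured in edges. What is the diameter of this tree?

BFS from 4 reaches 16 last, at distance 8; BFS from 16 confirms no node is farther.
Path: 4 - 14 - 5 - 12 - 11 - 7 - 2 - 9 - 16.

8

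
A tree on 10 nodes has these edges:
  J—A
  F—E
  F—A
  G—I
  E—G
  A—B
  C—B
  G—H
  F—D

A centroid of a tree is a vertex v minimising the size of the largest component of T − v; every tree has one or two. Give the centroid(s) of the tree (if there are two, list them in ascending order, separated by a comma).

F

Removing F splits the tree into components of sizes 4, 4, 1; the largest is 4 ≤ ⌊10/2⌋ = 5.
Every other node leaves some component of size > 5, so the centroid is unique.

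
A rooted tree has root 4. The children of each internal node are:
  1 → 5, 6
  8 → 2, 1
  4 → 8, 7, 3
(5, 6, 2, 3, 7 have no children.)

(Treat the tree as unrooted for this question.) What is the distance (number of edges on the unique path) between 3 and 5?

4

Walking from 3: 3 – 4 – 8 – 1 – 5. Length 4.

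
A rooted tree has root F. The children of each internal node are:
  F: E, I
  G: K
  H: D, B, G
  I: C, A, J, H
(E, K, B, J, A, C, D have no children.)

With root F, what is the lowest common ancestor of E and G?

F

Ancestors of E (toward the root): E, F.
Ancestors of G: G, H, I, F.
The deepest node appearing in both lists is F.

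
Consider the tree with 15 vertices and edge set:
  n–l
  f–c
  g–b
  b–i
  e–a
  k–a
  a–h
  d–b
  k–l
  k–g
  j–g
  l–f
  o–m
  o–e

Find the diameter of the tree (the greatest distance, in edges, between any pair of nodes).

7

BFS from d reaches m last, at distance 7; BFS from m confirms no node is farther.
Path: d–b–g–k–a–e–o–m.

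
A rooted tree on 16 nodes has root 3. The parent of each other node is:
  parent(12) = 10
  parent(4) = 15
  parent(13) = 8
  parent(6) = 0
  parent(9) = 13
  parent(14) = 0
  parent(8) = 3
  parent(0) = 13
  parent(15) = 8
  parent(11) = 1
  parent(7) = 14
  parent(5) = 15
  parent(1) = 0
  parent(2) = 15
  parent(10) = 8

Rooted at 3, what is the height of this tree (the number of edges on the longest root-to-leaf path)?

7 sits deepest: 3 – 8 – 13 – 0 – 14 – 7 — 5 edges from the root.

5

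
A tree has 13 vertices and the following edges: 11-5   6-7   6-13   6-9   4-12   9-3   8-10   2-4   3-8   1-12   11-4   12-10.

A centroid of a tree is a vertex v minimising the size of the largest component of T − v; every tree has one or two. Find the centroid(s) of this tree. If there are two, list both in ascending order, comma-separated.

Removing 10 splits the tree into components of sizes 6, 6; the largest is 6 ≤ ⌊13/2⌋ = 6.
Every other node leaves some component of size > 6, so the centroid is unique.

10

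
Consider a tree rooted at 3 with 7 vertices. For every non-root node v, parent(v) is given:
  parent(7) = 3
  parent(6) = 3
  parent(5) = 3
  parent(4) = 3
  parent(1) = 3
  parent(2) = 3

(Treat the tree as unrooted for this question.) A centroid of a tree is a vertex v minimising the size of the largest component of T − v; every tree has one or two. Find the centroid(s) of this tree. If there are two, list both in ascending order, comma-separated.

Delete 3: the remaining components have sizes 1, 1, 1, 1, 1, 1. Max 1 ≤ 3, so 3 is a centroid.
No neighbour of 3 does as well, so 3 is the unique centroid.

3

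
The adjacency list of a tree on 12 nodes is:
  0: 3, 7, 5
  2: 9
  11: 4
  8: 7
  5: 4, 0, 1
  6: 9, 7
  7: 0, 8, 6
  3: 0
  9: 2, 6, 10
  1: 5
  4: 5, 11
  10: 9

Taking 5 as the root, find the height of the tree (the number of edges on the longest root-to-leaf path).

5

10 sits deepest: 5-0-7-6-9-10 — 5 edges from the root.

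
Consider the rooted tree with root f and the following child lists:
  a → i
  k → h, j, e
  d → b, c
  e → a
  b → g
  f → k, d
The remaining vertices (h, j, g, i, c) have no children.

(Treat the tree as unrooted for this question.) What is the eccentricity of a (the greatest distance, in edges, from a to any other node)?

6

The node farthest from a is g, via a-e-k-f-d-b-g — 6 edges.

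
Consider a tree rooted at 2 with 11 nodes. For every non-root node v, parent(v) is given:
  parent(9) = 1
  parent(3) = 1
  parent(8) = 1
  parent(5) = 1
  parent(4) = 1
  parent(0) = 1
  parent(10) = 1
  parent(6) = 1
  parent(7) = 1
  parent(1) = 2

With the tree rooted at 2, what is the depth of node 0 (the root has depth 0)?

2

Climbing from 0 to the root: 0 → 1 → 2. That's 2 steps.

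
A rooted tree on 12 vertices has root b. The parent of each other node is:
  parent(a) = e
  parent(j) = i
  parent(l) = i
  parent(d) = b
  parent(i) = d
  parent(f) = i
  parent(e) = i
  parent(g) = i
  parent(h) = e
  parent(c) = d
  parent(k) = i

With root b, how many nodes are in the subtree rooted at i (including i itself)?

The subtree rooted at i contains: i, l, e, k, g, j, f, a, h — 9 nodes.

9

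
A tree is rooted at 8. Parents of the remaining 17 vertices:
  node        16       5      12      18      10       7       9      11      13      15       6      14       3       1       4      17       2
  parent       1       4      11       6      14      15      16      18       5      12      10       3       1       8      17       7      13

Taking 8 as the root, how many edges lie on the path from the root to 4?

8–1–3–14–10–6–18–11–12–15–7–17–4 — 12 edges.

12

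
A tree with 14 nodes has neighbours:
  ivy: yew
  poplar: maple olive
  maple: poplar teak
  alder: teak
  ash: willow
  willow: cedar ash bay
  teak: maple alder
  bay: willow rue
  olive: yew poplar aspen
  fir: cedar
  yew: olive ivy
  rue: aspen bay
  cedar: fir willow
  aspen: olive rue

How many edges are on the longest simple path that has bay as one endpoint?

7

The node farthest from bay is alder, via bay–rue–aspen–olive–poplar–maple–teak–alder — 7 edges.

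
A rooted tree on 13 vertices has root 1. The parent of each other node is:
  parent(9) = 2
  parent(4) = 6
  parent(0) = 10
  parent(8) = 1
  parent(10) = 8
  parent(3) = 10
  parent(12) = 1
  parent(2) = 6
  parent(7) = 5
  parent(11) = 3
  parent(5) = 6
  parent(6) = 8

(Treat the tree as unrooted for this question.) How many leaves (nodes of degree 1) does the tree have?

6

Exactly 6 nodes have a single neighbour: 0, 4, 7, 9, 11, 12.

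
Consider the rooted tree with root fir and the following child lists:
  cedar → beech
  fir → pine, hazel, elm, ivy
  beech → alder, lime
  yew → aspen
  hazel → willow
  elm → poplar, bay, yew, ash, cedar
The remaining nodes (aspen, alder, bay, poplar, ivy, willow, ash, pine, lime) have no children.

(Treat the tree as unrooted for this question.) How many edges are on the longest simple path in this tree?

6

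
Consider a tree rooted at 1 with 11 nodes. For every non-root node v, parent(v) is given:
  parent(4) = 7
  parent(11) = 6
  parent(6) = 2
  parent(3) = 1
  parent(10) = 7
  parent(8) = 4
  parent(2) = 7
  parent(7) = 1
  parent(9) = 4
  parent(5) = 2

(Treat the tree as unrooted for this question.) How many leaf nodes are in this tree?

6

The leaves are 3, 5, 8, 9, 10, 11.
That is 6 leaves.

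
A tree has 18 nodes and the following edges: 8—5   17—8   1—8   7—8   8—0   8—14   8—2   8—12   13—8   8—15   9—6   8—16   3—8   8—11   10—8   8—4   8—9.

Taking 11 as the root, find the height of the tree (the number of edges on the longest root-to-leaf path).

3

The longest root-to-leaf path is 11-8-9-6 (3 edges).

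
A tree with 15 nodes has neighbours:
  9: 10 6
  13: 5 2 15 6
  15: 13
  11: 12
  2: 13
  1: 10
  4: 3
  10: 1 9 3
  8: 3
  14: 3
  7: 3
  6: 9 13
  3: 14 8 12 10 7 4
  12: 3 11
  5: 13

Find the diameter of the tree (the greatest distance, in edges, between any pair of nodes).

7

BFS from 2 reaches 11 last, at distance 7; BFS from 11 confirms no node is farther.
Path: 2-13-6-9-10-3-12-11.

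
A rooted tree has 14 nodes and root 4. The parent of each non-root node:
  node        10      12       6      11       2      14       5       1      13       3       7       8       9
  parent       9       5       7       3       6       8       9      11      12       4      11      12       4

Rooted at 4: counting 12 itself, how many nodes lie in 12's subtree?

12's subtree: {12, 8, 13, 14}, size 4.

4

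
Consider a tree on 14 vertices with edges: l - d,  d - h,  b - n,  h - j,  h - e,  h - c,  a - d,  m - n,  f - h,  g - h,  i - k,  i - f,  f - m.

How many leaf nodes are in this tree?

Degree-1 nodes: a, b, c, e, g, j, k, l — 8 of them.

8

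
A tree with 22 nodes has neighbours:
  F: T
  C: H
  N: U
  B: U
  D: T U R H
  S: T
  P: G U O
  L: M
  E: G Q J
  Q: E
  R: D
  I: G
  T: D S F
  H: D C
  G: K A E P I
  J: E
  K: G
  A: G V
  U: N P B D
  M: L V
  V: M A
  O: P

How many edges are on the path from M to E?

4

The path is M - V - A - G - E, which has 4 edges.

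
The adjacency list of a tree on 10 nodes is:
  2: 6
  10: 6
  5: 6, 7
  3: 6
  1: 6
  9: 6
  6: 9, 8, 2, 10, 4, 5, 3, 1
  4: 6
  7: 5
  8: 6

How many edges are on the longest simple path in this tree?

3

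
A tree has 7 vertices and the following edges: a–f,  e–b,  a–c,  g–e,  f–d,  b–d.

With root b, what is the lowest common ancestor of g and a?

b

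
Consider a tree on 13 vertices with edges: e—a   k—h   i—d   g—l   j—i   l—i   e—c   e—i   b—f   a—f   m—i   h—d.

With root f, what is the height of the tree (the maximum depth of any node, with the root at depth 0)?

6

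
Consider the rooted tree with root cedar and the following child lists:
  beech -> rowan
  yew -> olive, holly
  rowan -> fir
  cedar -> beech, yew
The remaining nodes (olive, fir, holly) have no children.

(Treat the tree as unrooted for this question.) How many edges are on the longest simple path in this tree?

5

Starting from fir, a farthest node is holly at distance 5.
One longest path: fir – rowan – beech – cedar – yew – holly.
So the diameter is 5.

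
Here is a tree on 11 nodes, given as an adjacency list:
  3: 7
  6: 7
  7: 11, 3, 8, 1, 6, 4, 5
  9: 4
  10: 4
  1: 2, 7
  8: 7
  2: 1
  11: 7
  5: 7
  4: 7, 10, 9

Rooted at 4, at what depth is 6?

Path from 4 to 6: 4–7–6, which has 2 edges.

2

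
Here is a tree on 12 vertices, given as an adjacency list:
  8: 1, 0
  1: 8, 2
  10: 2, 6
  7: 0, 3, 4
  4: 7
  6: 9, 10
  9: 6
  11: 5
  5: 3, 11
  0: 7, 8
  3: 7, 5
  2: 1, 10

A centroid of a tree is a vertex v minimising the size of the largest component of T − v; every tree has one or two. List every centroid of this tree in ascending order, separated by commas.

0, 8

Delete 8: the remaining components have sizes 6, 5. Max 6 ≤ 6, so 8 is a centroid.
Its neighbour 0 also leaves a largest component of size 6, so both are centroids.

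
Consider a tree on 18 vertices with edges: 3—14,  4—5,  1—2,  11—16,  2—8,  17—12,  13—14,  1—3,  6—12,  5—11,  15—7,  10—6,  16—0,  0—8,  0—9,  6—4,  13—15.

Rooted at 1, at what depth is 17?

10

1 – 2 – 8 – 0 – 16 – 11 – 5 – 4 – 6 – 12 – 17 — 10 edges.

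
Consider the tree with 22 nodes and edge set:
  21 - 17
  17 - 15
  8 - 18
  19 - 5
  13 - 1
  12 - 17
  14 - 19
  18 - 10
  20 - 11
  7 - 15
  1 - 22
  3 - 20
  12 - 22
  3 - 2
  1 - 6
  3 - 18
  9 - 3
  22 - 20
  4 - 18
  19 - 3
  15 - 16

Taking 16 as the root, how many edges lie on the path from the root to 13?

Path from 16 to 13: 16 → 15 → 17 → 12 → 22 → 1 → 13, which has 6 edges.

6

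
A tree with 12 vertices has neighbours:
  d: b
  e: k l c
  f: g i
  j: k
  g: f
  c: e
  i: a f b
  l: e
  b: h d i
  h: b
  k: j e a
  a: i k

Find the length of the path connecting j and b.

j - k - a - i - b: 4 edges.

4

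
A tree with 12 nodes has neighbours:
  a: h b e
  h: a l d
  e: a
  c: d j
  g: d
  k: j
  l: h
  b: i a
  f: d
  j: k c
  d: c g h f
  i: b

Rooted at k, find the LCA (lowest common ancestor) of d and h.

d

d's ancestor chain is d, c, j, k and h's is h, d, c, j, k; they first meet at d.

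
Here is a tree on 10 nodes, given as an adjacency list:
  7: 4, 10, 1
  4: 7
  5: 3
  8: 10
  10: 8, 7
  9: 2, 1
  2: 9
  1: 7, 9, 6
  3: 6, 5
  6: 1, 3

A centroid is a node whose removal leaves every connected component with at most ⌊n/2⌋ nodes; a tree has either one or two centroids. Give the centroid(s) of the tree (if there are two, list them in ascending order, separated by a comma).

1

Delete 1: the remaining components have sizes 4, 3, 2. Max 4 ≤ 5, so 1 is a centroid.
No neighbour of 1 does as well, so 1 is the unique centroid.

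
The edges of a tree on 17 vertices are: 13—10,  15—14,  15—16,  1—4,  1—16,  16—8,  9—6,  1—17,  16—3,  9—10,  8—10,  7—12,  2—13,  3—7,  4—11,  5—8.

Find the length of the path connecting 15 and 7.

15 - 16 - 3 - 7: 3 edges.

3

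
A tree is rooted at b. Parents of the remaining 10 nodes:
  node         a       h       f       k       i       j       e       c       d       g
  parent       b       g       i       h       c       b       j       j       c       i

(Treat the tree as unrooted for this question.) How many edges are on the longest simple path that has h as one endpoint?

Distances from h peak at 6, attained at a.
h – g – i – c – j – b – a

6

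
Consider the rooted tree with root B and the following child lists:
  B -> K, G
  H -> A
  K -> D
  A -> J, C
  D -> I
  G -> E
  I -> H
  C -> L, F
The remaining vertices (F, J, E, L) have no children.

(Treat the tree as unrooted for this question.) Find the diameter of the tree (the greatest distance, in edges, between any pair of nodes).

BFS from F reaches E last, at distance 9; BFS from E confirms no node is farther.
Path: F–C–A–H–I–D–K–B–G–E.

9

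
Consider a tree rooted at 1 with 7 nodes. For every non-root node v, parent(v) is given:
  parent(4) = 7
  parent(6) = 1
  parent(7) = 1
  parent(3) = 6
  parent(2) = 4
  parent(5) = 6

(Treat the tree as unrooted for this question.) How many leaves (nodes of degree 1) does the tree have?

Degree-1 nodes: 2, 3, 5 — 3 of them.

3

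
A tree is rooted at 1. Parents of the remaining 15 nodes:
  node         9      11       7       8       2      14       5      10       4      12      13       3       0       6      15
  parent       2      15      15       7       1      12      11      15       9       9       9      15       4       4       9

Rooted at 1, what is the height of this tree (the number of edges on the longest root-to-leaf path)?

5

A deepest node is 8, reached by 1 – 2 – 9 – 15 – 7 – 8.
That path has 5 edges, so the height is 5.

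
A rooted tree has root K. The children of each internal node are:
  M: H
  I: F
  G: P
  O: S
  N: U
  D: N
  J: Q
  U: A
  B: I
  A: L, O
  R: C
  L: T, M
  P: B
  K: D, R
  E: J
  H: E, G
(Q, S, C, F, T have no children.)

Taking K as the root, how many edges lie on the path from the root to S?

6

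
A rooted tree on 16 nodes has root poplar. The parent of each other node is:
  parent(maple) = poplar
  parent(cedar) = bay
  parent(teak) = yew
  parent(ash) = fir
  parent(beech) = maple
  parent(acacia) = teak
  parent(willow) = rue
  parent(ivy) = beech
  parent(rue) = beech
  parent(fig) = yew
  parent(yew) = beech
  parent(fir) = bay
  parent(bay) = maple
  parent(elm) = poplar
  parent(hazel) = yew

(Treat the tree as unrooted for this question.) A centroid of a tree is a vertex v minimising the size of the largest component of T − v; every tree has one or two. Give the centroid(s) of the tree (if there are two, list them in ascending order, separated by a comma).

beech

If beech is removed the pieces have sizes 7, 5, 2, 1, all ≤ ⌊16/2⌋ = 8.
No neighbour of beech does as well, so beech is the unique centroid.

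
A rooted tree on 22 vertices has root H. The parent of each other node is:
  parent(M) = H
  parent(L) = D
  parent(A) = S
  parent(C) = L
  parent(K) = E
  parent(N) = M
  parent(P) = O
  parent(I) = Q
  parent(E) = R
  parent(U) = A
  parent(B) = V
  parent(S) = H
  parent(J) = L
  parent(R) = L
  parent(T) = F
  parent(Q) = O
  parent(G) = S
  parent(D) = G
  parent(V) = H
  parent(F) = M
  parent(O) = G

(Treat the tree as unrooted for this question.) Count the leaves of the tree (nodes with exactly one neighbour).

Degree-1 nodes: B, C, I, J, K, N, P, T, U — 9 of them.

9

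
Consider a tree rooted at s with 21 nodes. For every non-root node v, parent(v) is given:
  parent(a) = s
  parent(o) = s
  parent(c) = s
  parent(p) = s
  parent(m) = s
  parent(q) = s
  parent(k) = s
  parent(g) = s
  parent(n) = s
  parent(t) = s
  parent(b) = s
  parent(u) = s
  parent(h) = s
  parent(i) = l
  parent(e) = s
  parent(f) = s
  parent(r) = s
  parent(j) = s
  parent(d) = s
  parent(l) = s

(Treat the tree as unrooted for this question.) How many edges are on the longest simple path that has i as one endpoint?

The node farthest from i is o (m, p, n, t, a, c, f, k, d, u, j, r, h, g, e, b, q also at distance 3), via i – l – s – o — 3 edges.

3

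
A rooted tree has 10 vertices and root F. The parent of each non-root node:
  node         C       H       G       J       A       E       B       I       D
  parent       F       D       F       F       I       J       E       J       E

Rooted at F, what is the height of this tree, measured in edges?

The longest root-to-leaf path is F → J → E → D → H (4 edges).

4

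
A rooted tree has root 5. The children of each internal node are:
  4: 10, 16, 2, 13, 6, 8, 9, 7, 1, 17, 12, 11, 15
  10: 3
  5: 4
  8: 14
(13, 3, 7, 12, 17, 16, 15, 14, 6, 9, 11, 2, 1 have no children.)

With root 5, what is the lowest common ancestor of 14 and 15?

4

14's ancestor chain is 14, 8, 4, 5 and 15's is 15, 4, 5; they first meet at 4.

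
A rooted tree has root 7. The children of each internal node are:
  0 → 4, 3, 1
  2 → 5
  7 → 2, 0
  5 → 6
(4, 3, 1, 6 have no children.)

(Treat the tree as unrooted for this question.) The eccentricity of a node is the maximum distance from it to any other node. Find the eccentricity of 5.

The node farthest from 5 is 3 (4, 1 also at distance 4), via 5-2-7-0-3 — 4 edges.

4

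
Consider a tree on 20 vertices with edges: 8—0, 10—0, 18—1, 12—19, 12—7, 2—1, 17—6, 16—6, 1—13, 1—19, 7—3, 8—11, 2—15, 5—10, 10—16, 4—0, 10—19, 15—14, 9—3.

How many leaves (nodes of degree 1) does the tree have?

8

Degree-1 nodes: 4, 5, 9, 11, 13, 14, 17, 18 — 8 of them.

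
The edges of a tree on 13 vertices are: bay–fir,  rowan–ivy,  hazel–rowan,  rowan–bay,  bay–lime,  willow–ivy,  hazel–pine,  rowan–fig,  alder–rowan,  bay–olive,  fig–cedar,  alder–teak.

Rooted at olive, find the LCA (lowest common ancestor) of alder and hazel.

rowan

alder's ancestor chain is alder, rowan, bay, olive and hazel's is hazel, rowan, bay, olive; they first meet at rowan.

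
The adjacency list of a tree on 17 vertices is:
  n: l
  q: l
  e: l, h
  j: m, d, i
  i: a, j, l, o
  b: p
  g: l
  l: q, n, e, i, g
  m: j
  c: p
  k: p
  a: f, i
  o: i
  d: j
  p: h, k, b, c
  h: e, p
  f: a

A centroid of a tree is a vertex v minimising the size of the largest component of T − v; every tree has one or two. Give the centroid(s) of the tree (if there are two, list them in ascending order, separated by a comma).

l

Removing l splits the tree into components of sizes 7, 6, 1, 1, 1; the largest is 7 ≤ ⌊17/2⌋ = 8.
No neighbour of l does as well, so l is the unique centroid.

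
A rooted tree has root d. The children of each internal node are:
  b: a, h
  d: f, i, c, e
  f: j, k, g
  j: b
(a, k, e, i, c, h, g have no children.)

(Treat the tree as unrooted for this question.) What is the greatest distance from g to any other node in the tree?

4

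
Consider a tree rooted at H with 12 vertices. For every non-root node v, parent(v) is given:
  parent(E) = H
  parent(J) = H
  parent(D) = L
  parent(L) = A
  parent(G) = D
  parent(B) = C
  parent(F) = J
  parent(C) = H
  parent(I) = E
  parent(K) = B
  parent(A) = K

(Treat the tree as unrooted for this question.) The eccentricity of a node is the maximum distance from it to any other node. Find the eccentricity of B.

5

The node farthest from B is G, via B-K-A-L-D-G — 5 edges.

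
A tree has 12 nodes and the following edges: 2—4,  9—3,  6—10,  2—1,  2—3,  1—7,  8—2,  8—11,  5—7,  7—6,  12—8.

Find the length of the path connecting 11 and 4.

3

The path is 11 - 8 - 2 - 4, which has 3 edges.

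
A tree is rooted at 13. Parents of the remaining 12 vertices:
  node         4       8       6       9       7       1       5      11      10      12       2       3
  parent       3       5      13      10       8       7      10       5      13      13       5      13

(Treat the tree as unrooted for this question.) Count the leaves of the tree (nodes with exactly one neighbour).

7

The leaves are 1, 2, 4, 6, 9, 11, 12.
That is 7 leaves.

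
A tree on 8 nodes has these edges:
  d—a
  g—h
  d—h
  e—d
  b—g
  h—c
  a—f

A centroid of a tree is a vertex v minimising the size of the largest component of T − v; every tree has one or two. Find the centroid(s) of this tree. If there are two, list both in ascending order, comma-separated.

d, h

Delete d: the remaining components have sizes 4, 2, 1. Max 4 ≤ 4, so d is a centroid.
Its neighbour h also leaves a largest component of size 4, so both are centroids.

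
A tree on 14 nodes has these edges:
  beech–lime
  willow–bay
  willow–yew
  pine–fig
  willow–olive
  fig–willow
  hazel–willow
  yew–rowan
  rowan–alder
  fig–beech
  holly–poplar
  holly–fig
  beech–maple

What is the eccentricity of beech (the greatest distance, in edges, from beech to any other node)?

A farthest node from beech is alder.
The path beech–fig–willow–yew–rowan–alder has 5 edges.

5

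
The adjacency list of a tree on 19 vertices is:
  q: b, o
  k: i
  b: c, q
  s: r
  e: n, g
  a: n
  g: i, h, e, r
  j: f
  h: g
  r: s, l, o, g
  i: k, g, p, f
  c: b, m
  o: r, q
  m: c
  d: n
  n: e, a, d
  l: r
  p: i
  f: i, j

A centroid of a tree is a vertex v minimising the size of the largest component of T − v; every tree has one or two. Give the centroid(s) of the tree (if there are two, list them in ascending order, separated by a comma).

Delete g: the remaining components have sizes 8, 5, 4, 1. Max 8 ≤ 9, so g is a centroid.
Every other node leaves some component of size > 9, so the centroid is unique.

g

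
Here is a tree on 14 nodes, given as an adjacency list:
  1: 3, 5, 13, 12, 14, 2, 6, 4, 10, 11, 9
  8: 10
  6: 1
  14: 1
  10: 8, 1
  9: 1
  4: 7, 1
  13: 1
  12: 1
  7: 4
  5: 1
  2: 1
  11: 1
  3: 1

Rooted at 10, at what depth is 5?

Climbing from 5 to the root: 5 → 1 → 10. That's 2 steps.

2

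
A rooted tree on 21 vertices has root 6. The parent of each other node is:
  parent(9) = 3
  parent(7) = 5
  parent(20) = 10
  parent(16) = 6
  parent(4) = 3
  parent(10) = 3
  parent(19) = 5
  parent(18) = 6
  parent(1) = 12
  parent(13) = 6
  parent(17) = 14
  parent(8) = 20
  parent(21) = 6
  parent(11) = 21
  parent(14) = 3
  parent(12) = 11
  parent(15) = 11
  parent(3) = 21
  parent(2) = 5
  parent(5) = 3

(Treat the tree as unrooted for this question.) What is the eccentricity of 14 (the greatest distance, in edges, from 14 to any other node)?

5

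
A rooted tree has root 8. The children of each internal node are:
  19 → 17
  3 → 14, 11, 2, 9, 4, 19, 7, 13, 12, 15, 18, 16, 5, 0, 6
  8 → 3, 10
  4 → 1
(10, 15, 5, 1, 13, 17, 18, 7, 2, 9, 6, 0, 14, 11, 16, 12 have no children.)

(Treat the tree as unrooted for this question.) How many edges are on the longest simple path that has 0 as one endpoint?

3

The node farthest from 0 is 10 (1, 17 also at distance 3), via 0–3–8–10 — 3 edges.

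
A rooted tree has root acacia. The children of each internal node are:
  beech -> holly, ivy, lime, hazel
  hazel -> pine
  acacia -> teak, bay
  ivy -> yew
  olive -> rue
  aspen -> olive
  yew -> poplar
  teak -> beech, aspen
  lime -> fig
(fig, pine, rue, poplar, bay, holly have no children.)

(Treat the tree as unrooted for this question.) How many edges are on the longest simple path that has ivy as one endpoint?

A farthest node from ivy is rue.
The path ivy-beech-teak-aspen-olive-rue has 5 edges.

5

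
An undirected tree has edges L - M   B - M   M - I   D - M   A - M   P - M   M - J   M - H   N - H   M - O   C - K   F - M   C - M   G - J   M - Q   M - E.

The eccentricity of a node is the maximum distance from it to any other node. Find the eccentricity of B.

3

The node farthest from B is K (N, G also at distance 3), via B–M–C–K — 3 edges.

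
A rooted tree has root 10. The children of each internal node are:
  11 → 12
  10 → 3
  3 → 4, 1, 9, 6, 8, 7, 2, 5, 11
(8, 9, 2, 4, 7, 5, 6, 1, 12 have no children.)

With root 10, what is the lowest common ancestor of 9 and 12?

3

Ancestors of 9 (toward the root): 9, 3, 10.
Ancestors of 12: 12, 11, 3, 10.
The deepest node appearing in both lists is 3.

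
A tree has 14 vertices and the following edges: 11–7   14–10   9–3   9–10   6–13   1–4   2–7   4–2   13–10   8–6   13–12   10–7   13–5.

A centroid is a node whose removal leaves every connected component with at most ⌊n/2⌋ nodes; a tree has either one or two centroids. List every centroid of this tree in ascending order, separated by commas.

10

Delete 10: the remaining components have sizes 5, 5, 2, 1. Max 5 ≤ 7, so 10 is a centroid.
Every other node leaves some component of size > 7, so the centroid is unique.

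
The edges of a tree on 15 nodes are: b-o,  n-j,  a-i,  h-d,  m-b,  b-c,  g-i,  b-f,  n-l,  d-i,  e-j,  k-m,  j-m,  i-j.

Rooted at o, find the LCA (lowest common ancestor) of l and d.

l's ancestor chain is l, n, j, m, b, o and d's is d, i, j, m, b, o; they first meet at j.

j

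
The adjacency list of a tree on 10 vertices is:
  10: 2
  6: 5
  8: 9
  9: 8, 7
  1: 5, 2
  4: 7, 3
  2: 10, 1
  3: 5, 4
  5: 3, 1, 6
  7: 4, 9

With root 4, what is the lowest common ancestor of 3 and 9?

4

Path 3→root: 3 4; path 9→root: 9 7 4.
First common node: 4.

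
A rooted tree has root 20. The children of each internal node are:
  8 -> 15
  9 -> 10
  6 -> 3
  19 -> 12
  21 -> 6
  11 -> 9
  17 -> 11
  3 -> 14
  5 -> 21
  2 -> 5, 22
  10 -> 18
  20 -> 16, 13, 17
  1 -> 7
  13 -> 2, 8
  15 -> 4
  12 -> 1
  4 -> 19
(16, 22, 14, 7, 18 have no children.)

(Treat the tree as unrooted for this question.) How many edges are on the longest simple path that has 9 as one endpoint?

11

A farthest node from 9 is 7.
The path 9 – 11 – 17 – 20 – 13 – 8 – 15 – 4 – 19 – 12 – 1 – 7 has 11 edges.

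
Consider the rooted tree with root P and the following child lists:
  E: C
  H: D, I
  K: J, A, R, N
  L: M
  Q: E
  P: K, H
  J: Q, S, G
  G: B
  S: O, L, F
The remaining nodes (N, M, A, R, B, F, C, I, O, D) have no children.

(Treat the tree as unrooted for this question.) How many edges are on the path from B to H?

B - G - J - K - P - H: 5 edges.

5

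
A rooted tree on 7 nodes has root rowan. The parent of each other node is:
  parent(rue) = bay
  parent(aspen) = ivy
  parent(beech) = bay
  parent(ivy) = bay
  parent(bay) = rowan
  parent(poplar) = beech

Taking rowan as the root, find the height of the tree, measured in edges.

3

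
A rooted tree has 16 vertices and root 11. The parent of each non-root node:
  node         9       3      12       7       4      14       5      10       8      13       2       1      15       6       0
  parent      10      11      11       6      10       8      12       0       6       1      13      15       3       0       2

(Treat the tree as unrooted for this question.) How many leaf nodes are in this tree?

5

Degree-1 nodes: 4, 5, 7, 9, 14 — 5 of them.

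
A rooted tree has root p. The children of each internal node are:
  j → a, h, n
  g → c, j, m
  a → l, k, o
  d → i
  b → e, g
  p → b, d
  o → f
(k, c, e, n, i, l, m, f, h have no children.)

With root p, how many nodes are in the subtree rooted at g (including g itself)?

11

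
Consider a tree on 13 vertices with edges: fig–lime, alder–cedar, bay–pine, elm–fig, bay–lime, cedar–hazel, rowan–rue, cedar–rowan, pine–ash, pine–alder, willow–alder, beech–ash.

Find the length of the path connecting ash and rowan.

4

Walking from ash: ash – pine – alder – cedar – rowan. Length 4.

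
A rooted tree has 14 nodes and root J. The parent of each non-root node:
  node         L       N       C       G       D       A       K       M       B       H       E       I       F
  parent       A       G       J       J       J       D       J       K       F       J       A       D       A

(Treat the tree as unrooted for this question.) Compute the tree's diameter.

Starting from M, a farthest node is B at distance 6.
One longest path: M - K - J - D - A - F - B.
So the diameter is 6.

6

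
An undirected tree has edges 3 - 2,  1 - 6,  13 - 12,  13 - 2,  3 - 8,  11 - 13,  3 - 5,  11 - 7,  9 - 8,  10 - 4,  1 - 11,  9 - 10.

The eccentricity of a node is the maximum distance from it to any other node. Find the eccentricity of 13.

Distances from 13 peak at 6, attained at 4.
13-2-3-8-9-10-4

6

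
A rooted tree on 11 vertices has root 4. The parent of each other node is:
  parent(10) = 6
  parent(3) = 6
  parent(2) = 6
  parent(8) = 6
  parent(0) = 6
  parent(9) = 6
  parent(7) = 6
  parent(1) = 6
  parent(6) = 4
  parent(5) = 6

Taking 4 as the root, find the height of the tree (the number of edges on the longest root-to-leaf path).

A deepest node is 7, reached by 4–6–7.
That path has 2 edges, so the height is 2.

2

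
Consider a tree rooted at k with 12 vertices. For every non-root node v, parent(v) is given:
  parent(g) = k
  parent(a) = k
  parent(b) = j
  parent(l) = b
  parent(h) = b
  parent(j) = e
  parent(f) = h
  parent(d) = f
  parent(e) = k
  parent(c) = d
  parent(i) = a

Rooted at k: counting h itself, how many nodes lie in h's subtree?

4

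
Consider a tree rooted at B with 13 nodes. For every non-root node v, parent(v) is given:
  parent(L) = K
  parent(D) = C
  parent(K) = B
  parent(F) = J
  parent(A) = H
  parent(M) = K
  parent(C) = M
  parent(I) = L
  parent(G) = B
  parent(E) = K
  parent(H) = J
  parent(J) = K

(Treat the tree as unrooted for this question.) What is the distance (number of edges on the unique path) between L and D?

The path is L - K - M - C - D, which has 4 edges.

4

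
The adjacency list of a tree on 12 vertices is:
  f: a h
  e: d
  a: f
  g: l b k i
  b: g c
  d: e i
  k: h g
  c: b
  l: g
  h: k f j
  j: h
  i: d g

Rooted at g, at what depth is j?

3

g – k – h – j — 3 edges.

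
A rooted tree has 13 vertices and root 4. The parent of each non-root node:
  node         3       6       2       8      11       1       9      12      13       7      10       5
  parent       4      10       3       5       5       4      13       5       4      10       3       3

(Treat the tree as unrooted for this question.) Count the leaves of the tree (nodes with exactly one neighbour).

8

The leaves are 1, 2, 6, 7, 8, 9, 11, 12.
That is 8 leaves.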